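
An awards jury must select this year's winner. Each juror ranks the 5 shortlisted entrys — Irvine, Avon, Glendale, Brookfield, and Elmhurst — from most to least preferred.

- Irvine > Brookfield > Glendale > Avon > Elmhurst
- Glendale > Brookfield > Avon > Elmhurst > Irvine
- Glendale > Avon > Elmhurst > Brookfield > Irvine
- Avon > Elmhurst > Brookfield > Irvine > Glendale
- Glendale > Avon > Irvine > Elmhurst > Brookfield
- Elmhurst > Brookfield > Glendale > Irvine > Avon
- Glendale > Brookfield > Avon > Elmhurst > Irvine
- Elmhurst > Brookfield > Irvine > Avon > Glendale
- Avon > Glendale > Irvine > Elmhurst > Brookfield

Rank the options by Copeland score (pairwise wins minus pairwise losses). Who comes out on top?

Pairwise results:
  Irvine vs Avon: Avon wins 6–3.
  Irvine vs Glendale: Glendale wins 6–3.
  Irvine vs Brookfield: Brookfield wins 6–3.
  Irvine vs Elmhurst: Elmhurst wins 6–3.
  Avon vs Glendale: Glendale wins 6–3.
  Avon vs Brookfield: Brookfield wins 5–4.
  Avon vs Elmhurst: Avon wins 7–2.
  Glendale vs Brookfield: Glendale wins 5–4.
  Glendale vs Elmhurst: Glendale wins 6–3.
  Brookfield vs Elmhurst: Elmhurst wins 6–3.
Copeland scores (wins − losses):
  Irvine: 0 − 4 = -4
  Avon: 2 − 2 = 0
  Glendale: 4 − 0 = 4
  Brookfield: 2 − 2 = 0
  Elmhurst: 2 − 2 = 0
Glendale has the best Copeland score.

Glendale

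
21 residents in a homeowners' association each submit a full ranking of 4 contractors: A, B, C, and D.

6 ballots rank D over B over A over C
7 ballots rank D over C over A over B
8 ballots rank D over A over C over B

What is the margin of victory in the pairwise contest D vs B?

21

Ballots ranking D above B: 6+7+8 = 21.
Ballots ranking B above D: 0.
D wins 21–0, a margin of 21.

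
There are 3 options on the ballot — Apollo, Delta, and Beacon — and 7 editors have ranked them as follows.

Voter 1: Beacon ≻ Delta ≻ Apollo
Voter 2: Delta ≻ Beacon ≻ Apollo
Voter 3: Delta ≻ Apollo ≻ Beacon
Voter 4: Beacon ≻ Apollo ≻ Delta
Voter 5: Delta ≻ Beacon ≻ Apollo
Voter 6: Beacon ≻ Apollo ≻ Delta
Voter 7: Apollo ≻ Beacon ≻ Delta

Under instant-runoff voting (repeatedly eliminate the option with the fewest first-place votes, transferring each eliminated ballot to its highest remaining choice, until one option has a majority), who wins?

Beacon

Round 1: Delta 3, Beacon 3, Apollo 1. Apollo has the fewest and is eliminated.
Round 2: Beacon 4, Delta 3. Beacon has a majority.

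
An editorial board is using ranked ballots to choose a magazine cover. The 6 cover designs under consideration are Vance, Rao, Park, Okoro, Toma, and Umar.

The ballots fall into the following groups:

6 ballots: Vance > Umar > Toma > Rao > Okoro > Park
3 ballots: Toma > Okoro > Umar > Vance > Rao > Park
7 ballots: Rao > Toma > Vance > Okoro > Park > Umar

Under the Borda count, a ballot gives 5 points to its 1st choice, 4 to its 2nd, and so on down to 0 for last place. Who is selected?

Borda scores:
  Vance: 6·5 + 3·2 + 7·3 = 57
  Rao: 6·2 + 3·1 + 7·5 = 50
  Park: 6·0 + 3·0 + 7·1 = 7
  Okoro: 6·1 + 3·4 + 7·2 = 32
  Toma: 6·3 + 3·5 + 7·4 = 61
  Umar: 6·4 + 3·3 + 7·0 = 33
Toma has the highest total.

Toma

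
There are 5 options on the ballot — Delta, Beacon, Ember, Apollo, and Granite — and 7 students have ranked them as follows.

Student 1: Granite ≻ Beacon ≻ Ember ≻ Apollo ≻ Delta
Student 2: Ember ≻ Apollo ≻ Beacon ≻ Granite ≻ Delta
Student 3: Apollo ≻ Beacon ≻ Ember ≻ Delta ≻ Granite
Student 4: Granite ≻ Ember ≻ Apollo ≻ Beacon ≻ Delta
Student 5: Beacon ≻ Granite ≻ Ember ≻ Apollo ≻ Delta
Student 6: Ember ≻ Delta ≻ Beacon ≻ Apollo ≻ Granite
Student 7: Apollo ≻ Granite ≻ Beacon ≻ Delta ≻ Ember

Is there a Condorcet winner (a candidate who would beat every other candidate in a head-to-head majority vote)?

Head-to-head results (7 voters total):
Delta vs Beacon: Beacon wins 6–1.
Delta vs Ember: Ember wins 6–1.
Delta vs Apollo: Apollo wins 6–1.
Delta vs Granite: Granite wins 5–2.
Beacon vs Ember: Beacon wins 4–3.
Beacon vs Apollo: Apollo wins 4–3.
Beacon vs Granite: Beacon wins 4–3.
Ember vs Apollo: Ember wins 5–2.
Ember vs Granite: Granite wins 4–3.
Apollo vs Granite: Apollo wins 4–3.
No candidate beats all others: Beacon beats Ember beats Apollo beats Beacon, a majority cycle.

No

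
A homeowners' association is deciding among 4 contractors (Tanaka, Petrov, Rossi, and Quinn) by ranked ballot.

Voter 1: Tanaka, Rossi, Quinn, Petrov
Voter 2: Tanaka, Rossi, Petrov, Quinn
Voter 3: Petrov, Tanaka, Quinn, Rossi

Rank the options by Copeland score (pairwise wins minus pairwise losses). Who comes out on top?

Pairwise results:
  Tanaka vs Petrov: Tanaka wins 2–1.
  Tanaka vs Rossi: Tanaka wins 3–0.
  Tanaka vs Quinn: Tanaka wins 3–0.
  Petrov vs Rossi: Rossi wins 2–1.
  Petrov vs Quinn: Petrov wins 2–1.
  Rossi vs Quinn: Rossi wins 2–1.
Copeland scores (wins − losses):
  Tanaka: 3 − 0 = 3
  Petrov: 1 − 2 = -1
  Rossi: 2 − 1 = 1
  Quinn: 0 − 3 = -3
Tanaka has the best Copeland score.

Tanaka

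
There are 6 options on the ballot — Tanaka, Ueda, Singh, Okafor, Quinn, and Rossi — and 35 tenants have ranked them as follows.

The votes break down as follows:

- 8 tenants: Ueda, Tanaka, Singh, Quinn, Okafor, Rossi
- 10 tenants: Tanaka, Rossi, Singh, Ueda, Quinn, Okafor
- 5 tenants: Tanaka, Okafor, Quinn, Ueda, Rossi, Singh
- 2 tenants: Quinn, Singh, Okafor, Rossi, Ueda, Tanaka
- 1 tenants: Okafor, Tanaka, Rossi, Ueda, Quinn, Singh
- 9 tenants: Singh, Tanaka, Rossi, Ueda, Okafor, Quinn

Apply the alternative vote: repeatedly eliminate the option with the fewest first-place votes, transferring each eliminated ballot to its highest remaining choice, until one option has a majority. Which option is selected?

Tanaka

Round 1: Tanaka 15, Singh 9, Ueda 8, Quinn 2, Okafor 1, Rossi 0. Rossi has the fewest and is eliminated.
Round 2: Tanaka 15, Singh 9, Ueda 8, Quinn 2, Okafor 1. Okafor has the fewest and is eliminated.
Round 3: Tanaka 16, Singh 9, Ueda 8, Quinn 2. Quinn has the fewest and is eliminated.
Round 4: Tanaka 16, Singh 11, Ueda 8. Ueda has the fewest and is eliminated.
Round 5: Tanaka 24, Singh 11. Tanaka has a majority.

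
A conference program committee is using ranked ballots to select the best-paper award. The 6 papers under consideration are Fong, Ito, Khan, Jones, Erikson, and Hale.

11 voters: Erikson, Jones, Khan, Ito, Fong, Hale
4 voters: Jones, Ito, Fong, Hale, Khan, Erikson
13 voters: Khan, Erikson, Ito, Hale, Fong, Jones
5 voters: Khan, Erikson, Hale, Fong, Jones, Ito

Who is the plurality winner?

Khan

First-place vote totals:
  Fong: 0
  Ito: 0
  Khan: 18
  Jones: 4
  Erikson: 11
  Hale: 0
Khan has the most first-place votes.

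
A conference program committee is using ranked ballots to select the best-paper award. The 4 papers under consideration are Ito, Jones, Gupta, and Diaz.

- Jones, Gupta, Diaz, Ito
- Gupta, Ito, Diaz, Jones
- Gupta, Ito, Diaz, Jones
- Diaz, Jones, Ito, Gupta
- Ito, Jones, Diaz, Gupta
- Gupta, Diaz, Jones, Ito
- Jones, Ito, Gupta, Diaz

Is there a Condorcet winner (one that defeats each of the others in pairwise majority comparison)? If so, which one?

There is no Condorcet winner

Head-to-head results (7 voters total):
Ito vs Jones: Jones wins 4–3.
Ito vs Gupta: Gupta wins 4–3.
Ito vs Diaz: Ito wins 4–3.
Jones vs Gupta: Jones wins 4–3.
Jones vs Diaz: Diaz wins 4–3.
Gupta vs Diaz: Gupta wins 5–2.
No candidate beats all others: Ito beats Diaz beats Jones beats Ito, a majority cycle.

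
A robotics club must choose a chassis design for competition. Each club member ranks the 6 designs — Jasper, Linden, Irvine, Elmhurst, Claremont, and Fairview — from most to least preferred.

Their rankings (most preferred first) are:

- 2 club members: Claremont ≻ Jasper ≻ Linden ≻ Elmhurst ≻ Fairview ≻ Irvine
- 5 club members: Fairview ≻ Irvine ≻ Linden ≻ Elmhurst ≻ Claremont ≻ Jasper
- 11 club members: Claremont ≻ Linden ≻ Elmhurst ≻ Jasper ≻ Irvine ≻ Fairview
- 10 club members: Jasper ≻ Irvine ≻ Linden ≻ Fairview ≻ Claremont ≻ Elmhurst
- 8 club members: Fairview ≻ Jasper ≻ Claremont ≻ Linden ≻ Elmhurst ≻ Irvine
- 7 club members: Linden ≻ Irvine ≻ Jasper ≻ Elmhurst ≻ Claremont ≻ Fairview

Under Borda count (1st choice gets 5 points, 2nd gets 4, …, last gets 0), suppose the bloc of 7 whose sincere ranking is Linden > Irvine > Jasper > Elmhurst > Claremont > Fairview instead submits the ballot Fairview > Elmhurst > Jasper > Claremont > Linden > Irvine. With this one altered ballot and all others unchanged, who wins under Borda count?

Borda totals with the altered ballot: Jasper 133, Linden 118, Irvine 71, Elmhurst 83, Claremont 118, Fairview 122.
The switch changes the winner from Linden to Jasper.

Jasper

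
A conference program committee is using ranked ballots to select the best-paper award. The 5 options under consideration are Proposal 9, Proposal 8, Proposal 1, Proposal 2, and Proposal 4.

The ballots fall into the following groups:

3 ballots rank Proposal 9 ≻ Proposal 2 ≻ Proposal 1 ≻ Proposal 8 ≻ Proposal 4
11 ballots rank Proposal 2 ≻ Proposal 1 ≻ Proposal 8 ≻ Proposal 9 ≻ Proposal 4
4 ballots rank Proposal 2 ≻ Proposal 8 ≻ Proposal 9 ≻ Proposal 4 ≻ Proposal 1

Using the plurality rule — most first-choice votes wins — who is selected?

First-place vote totals:
  Proposal 9: 3
  Proposal 8: 0
  Proposal 1: 0
  Proposal 2: 15
  Proposal 4: 0
Proposal 2 has the most first-place votes.

Proposal 2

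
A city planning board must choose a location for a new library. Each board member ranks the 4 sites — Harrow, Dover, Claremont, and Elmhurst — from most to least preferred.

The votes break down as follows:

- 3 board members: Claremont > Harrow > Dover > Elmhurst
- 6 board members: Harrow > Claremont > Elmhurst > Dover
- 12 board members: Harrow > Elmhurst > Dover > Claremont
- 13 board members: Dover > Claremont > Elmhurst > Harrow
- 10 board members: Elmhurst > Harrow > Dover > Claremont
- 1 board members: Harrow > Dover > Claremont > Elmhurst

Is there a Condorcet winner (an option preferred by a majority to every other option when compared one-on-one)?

Head-to-head results (45 voters total):
Harrow vs Dover: Harrow wins 32–13.
Harrow vs Claremont: Harrow wins 29–16.
Harrow vs Elmhurst: Elmhurst wins 23–22.
Dover vs Claremont: Dover wins 36–9.
Dover vs Elmhurst: Elmhurst wins 28–17.
Claremont vs Elmhurst: Claremont wins 23–22.
No candidate beats all others: Harrow beats Claremont beats Elmhurst beats Harrow, a majority cycle.

No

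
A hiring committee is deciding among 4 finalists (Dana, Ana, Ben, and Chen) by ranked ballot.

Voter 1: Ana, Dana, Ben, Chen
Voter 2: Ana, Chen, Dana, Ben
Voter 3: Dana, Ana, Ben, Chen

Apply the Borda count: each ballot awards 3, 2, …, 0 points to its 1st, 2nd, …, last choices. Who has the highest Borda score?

Borda scores:
  Dana: 2 + 1 + 3 = 6
  Ana: 3 + 3 + 2 = 8
  Ben: 1 + 0 + 1 = 2
  Chen: 0 + 2 + 0 = 2
Ana has the highest total.

Ana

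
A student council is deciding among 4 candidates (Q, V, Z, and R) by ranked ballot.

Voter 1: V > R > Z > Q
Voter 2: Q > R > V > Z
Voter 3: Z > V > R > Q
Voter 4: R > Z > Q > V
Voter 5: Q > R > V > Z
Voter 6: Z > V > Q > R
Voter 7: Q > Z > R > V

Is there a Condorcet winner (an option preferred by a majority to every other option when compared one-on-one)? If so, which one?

Head-to-head results (7 voters total):
Q vs V: Q wins 4–3.
Q vs Z: Z wins 4–3.
Q vs R: Q wins 4–3.
V vs Z: Z wins 4–3.
V vs R: R wins 4–3.
Z vs R: R wins 4–3.
No candidate beats all others: Q beats R beats Z beats Q, a majority cycle.

None — there is no Condorcet winner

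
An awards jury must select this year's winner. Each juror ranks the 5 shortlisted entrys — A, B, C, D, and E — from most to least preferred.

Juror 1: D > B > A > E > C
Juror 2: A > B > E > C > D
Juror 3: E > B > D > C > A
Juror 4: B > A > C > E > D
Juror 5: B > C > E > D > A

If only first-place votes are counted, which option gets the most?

First-place vote totals:
  A: 1
  B: 2
  C: 0
  D: 1
  E: 1
B has the most first-place votes.

B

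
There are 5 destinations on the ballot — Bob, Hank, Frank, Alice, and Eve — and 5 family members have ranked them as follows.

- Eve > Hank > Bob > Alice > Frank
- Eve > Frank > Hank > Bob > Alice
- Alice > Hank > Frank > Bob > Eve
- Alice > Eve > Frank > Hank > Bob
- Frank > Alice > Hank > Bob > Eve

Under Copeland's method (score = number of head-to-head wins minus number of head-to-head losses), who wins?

Pairwise results:
  Bob vs Hank: Hank wins 5–0.
  Bob vs Frank: Frank wins 4–1.
  Bob vs Alice: Alice wins 3–2.
  Bob vs Eve: Eve wins 3–2.
  Hank vs Frank: Frank wins 3–2.
  Hank vs Alice: Alice wins 3–2.
  Hank vs Eve: Eve wins 3–2.
  Frank vs Alice: Alice wins 3–2.
  Frank vs Eve: Eve wins 3–2.
  Alice vs Eve: Alice wins 3–2.
Copeland scores (wins − losses):
  Bob: 0 − 4 = -4
  Hank: 1 − 3 = -2
  Frank: 2 − 2 = 0
  Alice: 4 − 0 = 4
  Eve: 3 − 1 = 2
Alice has the best Copeland score.

Alice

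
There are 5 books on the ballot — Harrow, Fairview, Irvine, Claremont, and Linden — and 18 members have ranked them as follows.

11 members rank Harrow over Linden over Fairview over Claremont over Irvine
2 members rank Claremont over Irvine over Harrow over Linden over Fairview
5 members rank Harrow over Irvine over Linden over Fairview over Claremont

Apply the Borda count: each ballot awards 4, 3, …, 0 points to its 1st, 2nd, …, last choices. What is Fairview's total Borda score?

Borda scores:
  Harrow: 11·4 + 2·2 + 5·4 = 68
  Fairview: 11·2 + 2·0 + 5·1 = 27
  Irvine: 11·0 + 2·3 + 5·3 = 21
  Claremont: 11·1 + 2·4 + 5·0 = 19
  Linden: 11·3 + 2·1 + 5·2 = 45

27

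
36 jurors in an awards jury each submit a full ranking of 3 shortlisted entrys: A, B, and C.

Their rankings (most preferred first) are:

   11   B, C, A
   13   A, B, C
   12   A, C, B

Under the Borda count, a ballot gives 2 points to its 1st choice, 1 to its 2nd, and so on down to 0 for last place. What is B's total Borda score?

35

Borda scores:
  A: 11·0 + 13·2 + 12·2 = 50
  B: 11·2 + 13·1 + 12·0 = 35
  C: 11·1 + 13·0 + 12·1 = 23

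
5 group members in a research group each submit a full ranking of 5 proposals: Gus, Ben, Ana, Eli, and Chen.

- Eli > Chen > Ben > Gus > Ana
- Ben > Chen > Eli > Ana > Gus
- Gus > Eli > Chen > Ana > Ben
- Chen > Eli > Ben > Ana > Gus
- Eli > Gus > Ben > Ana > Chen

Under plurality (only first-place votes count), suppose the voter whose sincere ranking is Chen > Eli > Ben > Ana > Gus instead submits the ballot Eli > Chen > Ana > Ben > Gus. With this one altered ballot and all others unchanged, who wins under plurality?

Eli

First-place totals with the altered ballot: Gus 1, Ben 1, Ana 0, Eli 3, Chen 0.
The winner is unchanged: still Eli.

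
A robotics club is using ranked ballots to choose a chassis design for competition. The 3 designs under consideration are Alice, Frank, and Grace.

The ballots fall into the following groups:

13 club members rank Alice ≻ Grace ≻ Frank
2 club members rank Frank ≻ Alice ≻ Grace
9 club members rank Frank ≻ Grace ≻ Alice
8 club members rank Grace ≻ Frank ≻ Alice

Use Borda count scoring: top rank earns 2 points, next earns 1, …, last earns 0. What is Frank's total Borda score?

Borda scores:
  Alice: 13·2 + 2·1 + 9·0 + 8·0 = 28
  Frank: 13·0 + 2·2 + 9·2 + 8·1 = 30
  Grace: 13·1 + 2·0 + 9·1 + 8·2 = 38

30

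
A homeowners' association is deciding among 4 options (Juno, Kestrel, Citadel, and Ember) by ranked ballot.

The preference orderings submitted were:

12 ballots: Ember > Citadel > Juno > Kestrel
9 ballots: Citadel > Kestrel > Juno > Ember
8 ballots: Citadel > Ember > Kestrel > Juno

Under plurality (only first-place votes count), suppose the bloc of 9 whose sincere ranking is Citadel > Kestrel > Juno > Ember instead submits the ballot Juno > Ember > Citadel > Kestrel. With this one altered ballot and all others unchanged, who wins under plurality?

Ember

First-place totals with the altered ballot: Juno 9, Kestrel 0, Citadel 8, Ember 12.
The switch changes the winner from Citadel to Ember.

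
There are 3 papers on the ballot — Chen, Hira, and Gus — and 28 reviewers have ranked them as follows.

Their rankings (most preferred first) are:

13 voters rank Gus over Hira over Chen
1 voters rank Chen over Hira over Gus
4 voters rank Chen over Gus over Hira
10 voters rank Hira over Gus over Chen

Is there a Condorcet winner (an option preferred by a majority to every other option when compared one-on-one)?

Head-to-head results (28 voters total):
Chen vs Hira: Hira wins 23–5.
Chen vs Gus: Gus wins 23–5.
Hira vs Gus: Gus wins 17–11.
Gus beats each rival — Chen (23–5), Hira (17–11) — so Gus is the Condorcet winner.

Yes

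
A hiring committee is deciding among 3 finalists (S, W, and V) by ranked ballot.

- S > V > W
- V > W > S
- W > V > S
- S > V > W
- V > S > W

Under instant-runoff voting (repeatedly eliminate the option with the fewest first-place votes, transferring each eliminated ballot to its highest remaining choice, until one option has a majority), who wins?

Round 1: S 2, V 2, W 1. W has the fewest and is eliminated.
Round 2: V 3, S 2. V has a majority.

V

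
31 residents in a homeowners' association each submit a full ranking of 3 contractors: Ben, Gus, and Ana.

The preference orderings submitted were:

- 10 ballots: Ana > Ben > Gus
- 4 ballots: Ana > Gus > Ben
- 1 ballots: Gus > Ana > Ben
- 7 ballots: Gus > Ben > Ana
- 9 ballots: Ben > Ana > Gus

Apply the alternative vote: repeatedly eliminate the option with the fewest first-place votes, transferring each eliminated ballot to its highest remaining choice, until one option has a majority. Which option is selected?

Round 1: Ana 14, Ben 9, Gus 8. Gus has the fewest and is eliminated.
Round 2: Ben 16, Ana 15. Ben has a majority.

Ben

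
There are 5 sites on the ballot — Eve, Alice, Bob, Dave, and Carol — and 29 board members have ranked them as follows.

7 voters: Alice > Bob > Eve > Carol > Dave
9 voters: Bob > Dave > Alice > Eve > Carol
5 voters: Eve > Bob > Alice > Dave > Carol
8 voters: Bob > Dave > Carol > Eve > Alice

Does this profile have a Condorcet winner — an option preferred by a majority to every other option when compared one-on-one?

Yes

Head-to-head results (29 voters total):
Eve vs Alice: Alice wins 16–13.
Eve vs Bob: Bob wins 24–5.
Eve vs Dave: Dave wins 17–12.
Eve vs Carol: Eve wins 21–8.
Alice vs Bob: Bob wins 22–7.
Alice vs Dave: Dave wins 17–12.
Alice vs Carol: Alice wins 21–8.
Bob vs Dave: Bob wins 29–0.
Bob vs Carol: Bob wins 29–0.
Dave vs Carol: Dave wins 22–7.
Bob beats each rival — Eve (24–5), Alice (22–7), Dave (29–0), Carol (29–0) — so Bob is the Condorcet winner.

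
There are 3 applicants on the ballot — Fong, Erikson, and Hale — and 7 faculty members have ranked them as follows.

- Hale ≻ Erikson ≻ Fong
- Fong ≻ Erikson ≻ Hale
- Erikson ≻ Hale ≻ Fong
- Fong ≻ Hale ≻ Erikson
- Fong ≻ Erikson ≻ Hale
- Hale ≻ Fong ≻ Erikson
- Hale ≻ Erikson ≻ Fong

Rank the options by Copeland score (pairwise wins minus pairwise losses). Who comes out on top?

Pairwise results:
  Fong vs Erikson: Fong wins 4–3.
  Fong vs Hale: Hale wins 4–3.
  Erikson vs Hale: Hale wins 4–3.
Copeland scores (wins − losses):
  Fong: 1 − 1 = 0
  Erikson: 0 − 2 = -2
  Hale: 2 − 0 = 2
Hale has the best Copeland score.

Hale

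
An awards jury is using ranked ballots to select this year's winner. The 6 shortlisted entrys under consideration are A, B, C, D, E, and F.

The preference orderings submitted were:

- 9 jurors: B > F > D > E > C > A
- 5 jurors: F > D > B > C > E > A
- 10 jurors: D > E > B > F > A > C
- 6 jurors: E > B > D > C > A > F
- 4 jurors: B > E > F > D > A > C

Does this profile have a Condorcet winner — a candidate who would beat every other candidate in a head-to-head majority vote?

Head-to-head results (34 voters total):
A vs B: B wins 34–0.
A vs C: C wins 20–14.
A vs D: D wins 34–0.
A vs E: E wins 34–0.
A vs F: F wins 28–6.
B vs C: B wins 34–0.
B vs D: B wins 19–15.
B vs E: B wins 18–16.
B vs F: B wins 29–5.
C vs D: D wins 34–0.
C vs E: E wins 29–5.
C vs F: F wins 28–6.
D vs E: D wins 24–10.
D vs F: F wins 18–16.
E vs F: E wins 20–14.
B beats each rival — A (34–0), C (34–0), D (19–15), E (18–16), F (29–5) — so B is the Condorcet winner.

Yes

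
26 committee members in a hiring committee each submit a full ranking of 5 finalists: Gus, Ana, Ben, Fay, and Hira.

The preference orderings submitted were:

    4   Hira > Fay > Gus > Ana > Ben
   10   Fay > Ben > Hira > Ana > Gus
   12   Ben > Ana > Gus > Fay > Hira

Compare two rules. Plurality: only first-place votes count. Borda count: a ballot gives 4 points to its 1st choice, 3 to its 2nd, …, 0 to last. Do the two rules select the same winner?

Plurality first-place counts: Gus 0, Ana 0, Ben 12, Fay 10, Hira 4 → Ben.
Borda totals: Gus 32, Ana 50, Ben 78, Fay 64, Hira 36 → Ben.
The two rules agree on Ben.

Yes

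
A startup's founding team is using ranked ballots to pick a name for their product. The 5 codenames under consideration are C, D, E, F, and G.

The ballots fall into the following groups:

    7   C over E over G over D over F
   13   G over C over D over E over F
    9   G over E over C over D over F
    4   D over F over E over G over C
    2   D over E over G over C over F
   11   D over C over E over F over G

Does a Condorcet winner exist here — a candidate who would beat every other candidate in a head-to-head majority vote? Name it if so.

No Condorcet winner

Head-to-head results (46 voters total):
C vs D: C wins 29–17.
C vs E: C wins 31–15.
C vs F: C wins 42–4.
C vs G: G wins 28–18.
D vs E: D wins 30–16.
D vs F: D wins 46–0.
D vs G: G wins 29–17.
E vs F: E wins 42–4.
E vs G: E wins 24–22.
F vs G: G wins 31–15.
No candidate beats all others: C beats E beats G beats C, a majority cycle.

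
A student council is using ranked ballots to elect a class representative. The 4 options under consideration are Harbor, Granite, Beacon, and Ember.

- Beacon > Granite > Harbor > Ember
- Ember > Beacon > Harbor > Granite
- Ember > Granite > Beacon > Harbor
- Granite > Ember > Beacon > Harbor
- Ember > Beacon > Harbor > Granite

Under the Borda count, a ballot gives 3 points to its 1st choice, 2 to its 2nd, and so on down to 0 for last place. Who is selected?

Borda scores:
  Harbor: 1 + 1 + 0 + 0 + 1 = 3
  Granite: 2 + 0 + 2 + 3 + 0 = 7
  Beacon: 3 + 2 + 1 + 1 + 2 = 9
  Ember: 0 + 3 + 3 + 2 + 3 = 11
Ember has the highest total.

Ember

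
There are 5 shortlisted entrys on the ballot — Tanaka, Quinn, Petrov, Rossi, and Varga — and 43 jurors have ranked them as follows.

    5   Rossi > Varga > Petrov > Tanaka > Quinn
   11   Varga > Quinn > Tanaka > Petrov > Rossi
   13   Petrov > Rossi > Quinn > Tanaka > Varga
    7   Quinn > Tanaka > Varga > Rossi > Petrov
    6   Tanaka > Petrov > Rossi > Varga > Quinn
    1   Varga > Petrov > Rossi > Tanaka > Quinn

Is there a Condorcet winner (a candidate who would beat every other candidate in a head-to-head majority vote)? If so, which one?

There is no Condorcet winner

Head-to-head results (43 voters total):
Tanaka vs Quinn: Quinn wins 31–12.
Tanaka vs Petrov: Tanaka wins 24–19.
Tanaka vs Rossi: Tanaka wins 24–19.
Tanaka vs Varga: Tanaka wins 26–17.
Quinn vs Petrov: Petrov wins 25–18.
Quinn vs Rossi: Rossi wins 25–18.
Quinn vs Varga: Varga wins 23–20.
Petrov vs Rossi: Petrov wins 31–12.
Petrov vs Varga: Varga wins 24–19.
Rossi vs Varga: Rossi wins 24–19.
No candidate beats all others: Tanaka beats Petrov beats Quinn beats Tanaka, a majority cycle.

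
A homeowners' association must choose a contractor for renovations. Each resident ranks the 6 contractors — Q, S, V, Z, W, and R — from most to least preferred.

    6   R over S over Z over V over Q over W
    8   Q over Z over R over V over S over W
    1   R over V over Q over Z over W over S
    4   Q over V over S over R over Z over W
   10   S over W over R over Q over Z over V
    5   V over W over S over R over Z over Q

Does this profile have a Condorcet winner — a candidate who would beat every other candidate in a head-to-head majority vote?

No

Head-to-head results (34 voters total):
Q vs S: S wins 21–13.
Q vs V: Q wins 22–12.
Q vs Z: Q wins 23–11.
Q vs W: Q wins 19–15.
Q vs R: R wins 22–12.
S vs V: V wins 18–16.
S vs Z: S wins 25–9.
S vs W: S wins 28–6.
S vs R: S wins 19–15.
V vs Z: Z wins 24–10.
V vs W: V wins 24–10.
V vs R: R wins 25–9.
Z vs W: Z wins 19–15.
Z vs R: R wins 26–8.
W vs R: R wins 19–15.
No candidate beats all others: Q beats V beats S beats Q, a majority cycle.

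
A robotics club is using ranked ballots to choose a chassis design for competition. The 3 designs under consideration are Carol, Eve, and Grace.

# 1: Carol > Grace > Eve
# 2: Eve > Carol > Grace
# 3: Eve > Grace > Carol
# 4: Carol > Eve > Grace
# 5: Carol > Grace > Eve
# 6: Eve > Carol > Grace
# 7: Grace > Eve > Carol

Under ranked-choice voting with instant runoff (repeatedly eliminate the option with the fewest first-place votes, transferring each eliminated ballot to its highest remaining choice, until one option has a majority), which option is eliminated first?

Grace

Round 1: Carol 3, Eve 3, Grace 1. Grace has the fewest and is eliminated.
Round 2: Eve 4, Carol 3. Eve has a majority.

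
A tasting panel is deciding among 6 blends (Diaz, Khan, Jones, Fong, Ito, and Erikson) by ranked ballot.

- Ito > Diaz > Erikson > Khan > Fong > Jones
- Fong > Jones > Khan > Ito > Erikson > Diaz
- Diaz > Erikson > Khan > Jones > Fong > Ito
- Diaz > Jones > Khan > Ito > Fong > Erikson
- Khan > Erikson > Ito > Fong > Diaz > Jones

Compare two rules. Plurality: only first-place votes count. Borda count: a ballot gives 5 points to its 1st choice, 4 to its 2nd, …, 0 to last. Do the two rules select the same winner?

No

Plurality first-place counts: Diaz 2, Khan 1, Jones 0, Fong 1, Ito 1, Erikson 0 → Diaz.
Borda totals: Diaz 15, Khan 16, Jones 10, Fong 10, Ito 12, Erikson 12 → Khan.
The two rules disagree: plurality picks Diaz, Borda picks Khan.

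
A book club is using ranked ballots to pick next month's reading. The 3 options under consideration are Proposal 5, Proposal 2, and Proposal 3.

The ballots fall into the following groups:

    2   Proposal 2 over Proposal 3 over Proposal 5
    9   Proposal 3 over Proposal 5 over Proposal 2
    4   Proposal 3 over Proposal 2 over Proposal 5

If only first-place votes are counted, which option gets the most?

First-place vote totals:
  Proposal 5: 0
  Proposal 2: 2
  Proposal 3: 13
Proposal 3 has the most first-place votes.

Proposal 3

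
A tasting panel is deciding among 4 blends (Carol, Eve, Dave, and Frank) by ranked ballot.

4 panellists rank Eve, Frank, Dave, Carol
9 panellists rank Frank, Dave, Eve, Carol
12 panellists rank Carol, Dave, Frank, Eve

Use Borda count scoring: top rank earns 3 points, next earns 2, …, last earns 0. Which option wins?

Frank

Borda scores:
  Carol: 4·0 + 9·0 + 12·3 = 36
  Eve: 4·3 + 9·1 + 12·0 = 21
  Dave: 4·1 + 9·2 + 12·2 = 46
  Frank: 4·2 + 9·3 + 12·1 = 47
Frank has the highest total.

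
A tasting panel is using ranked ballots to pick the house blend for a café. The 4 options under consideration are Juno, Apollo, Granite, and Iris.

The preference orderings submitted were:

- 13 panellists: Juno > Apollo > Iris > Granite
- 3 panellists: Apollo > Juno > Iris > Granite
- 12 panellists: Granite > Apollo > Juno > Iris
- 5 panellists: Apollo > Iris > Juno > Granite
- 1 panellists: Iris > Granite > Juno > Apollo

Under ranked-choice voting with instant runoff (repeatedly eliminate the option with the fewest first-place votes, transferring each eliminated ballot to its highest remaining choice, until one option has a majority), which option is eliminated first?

Iris

Round 1: Juno 13, Granite 12, Apollo 8, Iris 1. Iris has the fewest and is eliminated.
Round 2: Juno 13, Granite 13, Apollo 8. Apollo has the fewest and is eliminated.
Round 3: Juno 21, Granite 13. Juno has a majority.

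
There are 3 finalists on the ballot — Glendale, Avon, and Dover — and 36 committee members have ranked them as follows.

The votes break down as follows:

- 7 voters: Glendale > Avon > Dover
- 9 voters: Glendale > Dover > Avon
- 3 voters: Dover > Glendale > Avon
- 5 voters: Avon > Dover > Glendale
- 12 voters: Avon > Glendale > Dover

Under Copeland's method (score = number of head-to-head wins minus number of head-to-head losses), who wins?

Pairwise results:
  Glendale vs Avon: Glendale wins 19–17.
  Glendale vs Dover: Glendale wins 28–8.
  Avon vs Dover: Avon wins 24–12.
Copeland scores (wins − losses):
  Glendale: 2 − 0 = 2
  Avon: 1 − 1 = 0
  Dover: 0 − 2 = -2
Glendale has the best Copeland score.

Glendale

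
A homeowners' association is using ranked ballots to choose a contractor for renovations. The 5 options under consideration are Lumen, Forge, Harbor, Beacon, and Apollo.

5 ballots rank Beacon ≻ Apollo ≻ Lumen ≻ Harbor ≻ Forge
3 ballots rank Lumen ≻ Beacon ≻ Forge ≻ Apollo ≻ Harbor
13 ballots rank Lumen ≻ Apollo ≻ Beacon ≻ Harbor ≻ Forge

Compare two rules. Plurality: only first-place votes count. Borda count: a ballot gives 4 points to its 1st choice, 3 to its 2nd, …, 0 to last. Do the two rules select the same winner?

Plurality first-place counts: Lumen 16, Forge 0, Harbor 0, Beacon 5, Apollo 0 → Lumen.
Borda totals: Lumen 74, Forge 6, Harbor 18, Beacon 55, Apollo 57 → Lumen.
The two rules agree on Lumen.

Yes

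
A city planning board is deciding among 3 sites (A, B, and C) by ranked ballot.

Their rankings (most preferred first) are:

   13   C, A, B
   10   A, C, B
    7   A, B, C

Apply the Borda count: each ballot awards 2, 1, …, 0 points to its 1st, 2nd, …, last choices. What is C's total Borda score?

36

Borda scores:
  A: 13·1 + 10·2 + 7·2 = 47
  B: 13·0 + 10·0 + 7·1 = 7
  C: 13·2 + 10·1 + 7·0 = 36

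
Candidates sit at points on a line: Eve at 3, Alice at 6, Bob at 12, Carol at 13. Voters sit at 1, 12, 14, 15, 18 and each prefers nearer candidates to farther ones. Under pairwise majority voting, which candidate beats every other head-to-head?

With single-peaked preferences on a line, the Condorcet winner is the candidate closest to the median voter.
The median voter (position 14) is closest to Carol at 13.
Check: Carol vs Alice — voters closer to Carol: 4 of 5.

Carol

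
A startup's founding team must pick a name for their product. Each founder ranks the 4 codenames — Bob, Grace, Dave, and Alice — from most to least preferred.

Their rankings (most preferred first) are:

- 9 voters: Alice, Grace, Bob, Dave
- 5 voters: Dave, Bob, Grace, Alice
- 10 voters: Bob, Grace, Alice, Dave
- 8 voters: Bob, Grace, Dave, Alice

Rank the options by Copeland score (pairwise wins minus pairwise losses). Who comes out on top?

Bob

Pairwise results:
  Bob vs Grace: Bob wins 23–9.
  Bob vs Dave: Bob wins 27–5.
  Bob vs Alice: Bob wins 23–9.
  Grace vs Dave: Grace wins 27–5.
  Grace vs Alice: Grace wins 23–9.
  Dave vs Alice: Alice wins 19–13.
Copeland scores (wins − losses):
  Bob: 3 − 0 = 3
  Grace: 2 − 1 = 1
  Dave: 0 − 3 = -3
  Alice: 1 − 2 = -1
Bob has the best Copeland score.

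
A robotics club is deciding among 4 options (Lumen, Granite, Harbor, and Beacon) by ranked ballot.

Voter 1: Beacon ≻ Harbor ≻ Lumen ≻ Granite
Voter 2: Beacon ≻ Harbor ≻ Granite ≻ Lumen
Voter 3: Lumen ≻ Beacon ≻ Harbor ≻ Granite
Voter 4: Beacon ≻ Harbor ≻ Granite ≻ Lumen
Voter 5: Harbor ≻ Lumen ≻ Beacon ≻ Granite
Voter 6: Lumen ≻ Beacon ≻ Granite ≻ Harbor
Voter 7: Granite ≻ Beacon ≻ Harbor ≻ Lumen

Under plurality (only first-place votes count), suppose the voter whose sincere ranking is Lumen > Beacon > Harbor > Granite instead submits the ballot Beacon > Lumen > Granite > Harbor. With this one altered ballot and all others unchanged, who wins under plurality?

First-place totals with the altered ballot: Lumen 1, Granite 1, Harbor 1, Beacon 4.
The winner is unchanged: still Beacon.

Beacon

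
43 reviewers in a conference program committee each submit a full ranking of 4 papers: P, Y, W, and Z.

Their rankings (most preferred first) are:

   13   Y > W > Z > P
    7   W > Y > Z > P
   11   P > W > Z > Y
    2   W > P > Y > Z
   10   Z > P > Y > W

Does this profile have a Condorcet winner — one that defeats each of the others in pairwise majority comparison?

No

Head-to-head results (43 voters total):
P vs Y: P wins 23–20.
P vs W: W wins 22–21.
P vs Z: Z wins 30–13.
Y vs W: Y wins 23–20.
Y vs Z: Y wins 22–21.
W vs Z: W wins 33–10.
No candidate beats all others: P beats Y beats W beats P, a majority cycle.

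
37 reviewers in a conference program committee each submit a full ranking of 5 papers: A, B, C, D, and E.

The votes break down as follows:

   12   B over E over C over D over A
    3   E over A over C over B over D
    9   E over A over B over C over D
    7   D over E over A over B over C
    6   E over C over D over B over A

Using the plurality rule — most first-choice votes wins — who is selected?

E

First-place vote totals:
  A: 0
  B: 12
  C: 0
  D: 7
  E: 18
E has the most first-place votes.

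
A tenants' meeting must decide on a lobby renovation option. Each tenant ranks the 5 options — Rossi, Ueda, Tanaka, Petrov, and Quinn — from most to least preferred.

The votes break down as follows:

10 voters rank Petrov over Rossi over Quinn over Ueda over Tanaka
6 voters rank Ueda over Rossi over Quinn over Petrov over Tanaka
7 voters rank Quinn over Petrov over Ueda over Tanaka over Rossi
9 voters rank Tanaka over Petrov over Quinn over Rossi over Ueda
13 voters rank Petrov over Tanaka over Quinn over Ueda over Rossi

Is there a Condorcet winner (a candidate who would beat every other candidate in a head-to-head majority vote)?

Head-to-head results (45 voters total):
Rossi vs Ueda: Ueda wins 26–19.
Rossi vs Tanaka: Tanaka wins 29–16.
Rossi vs Petrov: Petrov wins 39–6.
Rossi vs Quinn: Quinn wins 29–16.
Ueda vs Tanaka: Ueda wins 23–22.
Ueda vs Petrov: Petrov wins 39–6.
Ueda vs Quinn: Quinn wins 39–6.
Tanaka vs Petrov: Petrov wins 36–9.
Tanaka vs Quinn: Quinn wins 23–22.
Petrov vs Quinn: Petrov wins 32–13.
Petrov beats each rival — Rossi (39–6), Ueda (39–6), Tanaka (36–9), Quinn (32–13) — so Petrov is the Condorcet winner.

Yes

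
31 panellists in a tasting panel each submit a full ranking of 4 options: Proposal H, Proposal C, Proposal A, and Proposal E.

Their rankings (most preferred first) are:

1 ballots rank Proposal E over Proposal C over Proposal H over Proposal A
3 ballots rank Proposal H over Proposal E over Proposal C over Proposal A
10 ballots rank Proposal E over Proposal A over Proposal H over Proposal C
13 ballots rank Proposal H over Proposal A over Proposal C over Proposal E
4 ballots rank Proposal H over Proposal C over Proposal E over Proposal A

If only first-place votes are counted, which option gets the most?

Proposal H

First-place vote totals:
  Proposal H: 20
  Proposal C: 0
  Proposal A: 0
  Proposal E: 11
Proposal H has the most first-place votes.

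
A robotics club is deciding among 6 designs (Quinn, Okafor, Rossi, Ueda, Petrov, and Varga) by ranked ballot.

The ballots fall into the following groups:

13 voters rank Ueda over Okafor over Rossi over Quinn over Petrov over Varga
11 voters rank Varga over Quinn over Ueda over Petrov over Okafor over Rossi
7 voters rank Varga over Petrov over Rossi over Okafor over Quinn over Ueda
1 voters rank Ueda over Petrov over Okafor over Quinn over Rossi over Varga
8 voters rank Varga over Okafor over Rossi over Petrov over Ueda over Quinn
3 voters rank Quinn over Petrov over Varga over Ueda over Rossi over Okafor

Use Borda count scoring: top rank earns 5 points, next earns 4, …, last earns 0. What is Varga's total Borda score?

139

Borda scores:
  Quinn: 13·2 + 11·4 + 7·1 + 2 + 8·0 + 3·5 = 94
  Okafor: 13·4 + 11·1 + 7·2 + 3 + 8·4 + 3·0 = 112
  Rossi: 13·3 + 11·0 + 7·3 + 1 + 8·3 + 3·1 = 88
  Ueda: 13·5 + 11·3 + 7·0 + 5 + 8·1 + 3·2 = 117
  Petrov: 13·1 + 11·2 + 7·4 + 4 + 8·2 + 3·4 = 95
  Varga: 13·0 + 11·5 + 7·5 + 0 + 8·5 + 3·3 = 139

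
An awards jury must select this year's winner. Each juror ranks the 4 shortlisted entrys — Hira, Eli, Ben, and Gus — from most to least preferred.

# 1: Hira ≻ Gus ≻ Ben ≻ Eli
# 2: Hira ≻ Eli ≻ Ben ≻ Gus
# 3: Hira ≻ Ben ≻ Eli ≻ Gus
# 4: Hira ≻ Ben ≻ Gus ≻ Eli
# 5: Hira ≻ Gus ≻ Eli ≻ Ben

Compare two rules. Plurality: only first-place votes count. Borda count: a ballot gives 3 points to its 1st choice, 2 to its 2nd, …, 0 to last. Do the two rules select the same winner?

Plurality first-place counts: Hira 5, Eli 0, Ben 0, Gus 0 → Hira.
Borda totals: Hira 15, Eli 4, Ben 6, Gus 5 → Hira.
The two rules agree on Hira.

Yes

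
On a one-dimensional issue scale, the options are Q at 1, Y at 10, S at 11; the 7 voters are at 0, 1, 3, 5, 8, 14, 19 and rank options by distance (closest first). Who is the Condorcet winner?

With single-peaked preferences on a line, the Condorcet winner is the candidate closest to the median voter.
The median voter (position 5) is closest to Q at 1.
Check: Q vs S — voters closer to Q: 4 of 7.

Q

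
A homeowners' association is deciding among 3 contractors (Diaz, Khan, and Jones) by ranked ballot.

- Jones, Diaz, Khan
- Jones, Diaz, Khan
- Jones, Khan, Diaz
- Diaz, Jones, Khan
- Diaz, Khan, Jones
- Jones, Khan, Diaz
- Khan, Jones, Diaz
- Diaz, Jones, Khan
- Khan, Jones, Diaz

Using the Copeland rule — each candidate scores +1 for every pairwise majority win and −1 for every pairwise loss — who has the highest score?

Pairwise results:
  Diaz vs Khan: Diaz wins 5–4.
  Diaz vs Jones: Jones wins 6–3.
  Khan vs Jones: Jones wins 6–3.
Copeland scores (wins − losses):
  Diaz: 1 − 1 = 0
  Khan: 0 − 2 = -2
  Jones: 2 − 0 = 2
Jones has the best Copeland score.

Jones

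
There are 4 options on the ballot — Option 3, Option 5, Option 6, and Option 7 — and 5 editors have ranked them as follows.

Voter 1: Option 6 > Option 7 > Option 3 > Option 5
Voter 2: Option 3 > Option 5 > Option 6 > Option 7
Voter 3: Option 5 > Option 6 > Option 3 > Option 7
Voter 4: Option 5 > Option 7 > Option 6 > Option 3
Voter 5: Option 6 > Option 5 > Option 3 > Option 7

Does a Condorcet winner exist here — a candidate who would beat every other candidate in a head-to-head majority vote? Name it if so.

Option 5

Head-to-head results (5 voters total):
Option 3 vs Option 5: Option 5 wins 3–2.
Option 3 vs Option 6: Option 6 wins 4–1.
Option 3 vs Option 7: Option 3 wins 3–2.
Option 5 vs Option 6: Option 5 wins 3–2.
Option 5 vs Option 7: Option 5 wins 4–1.
Option 6 vs Option 7: Option 6 wins 4–1.
Option 5 beats each rival — Option 3 (3–2), Option 6 (3–2), Option 7 (4–1) — so Option 5 is the Condorcet winner.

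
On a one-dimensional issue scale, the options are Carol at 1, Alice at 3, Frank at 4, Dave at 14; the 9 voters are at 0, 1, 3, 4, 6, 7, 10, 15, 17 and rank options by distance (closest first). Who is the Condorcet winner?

With single-peaked preferences on a line, the Condorcet winner is the candidate closest to the median voter.
The median voter (position 6) is closest to Frank at 4.
Check: Frank vs Carol — voters closer to Frank: 7 of 9.

Frank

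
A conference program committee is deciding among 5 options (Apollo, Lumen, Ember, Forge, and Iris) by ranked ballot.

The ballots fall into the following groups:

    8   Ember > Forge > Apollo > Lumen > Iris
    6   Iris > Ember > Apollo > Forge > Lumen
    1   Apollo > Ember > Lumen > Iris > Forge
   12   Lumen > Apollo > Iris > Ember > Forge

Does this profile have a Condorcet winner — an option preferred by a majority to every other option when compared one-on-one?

No

Head-to-head results (27 voters total):
Apollo vs Lumen: Apollo wins 15–12.
Apollo vs Ember: Ember wins 14–13.
Apollo vs Forge: Apollo wins 19–8.
Apollo vs Iris: Apollo wins 21–6.
Lumen vs Ember: Ember wins 15–12.
Lumen vs Forge: Forge wins 14–13.
Lumen vs Iris: Lumen wins 21–6.
Ember vs Forge: Ember wins 27–0.
Ember vs Iris: Iris wins 18–9.
Forge vs Iris: Iris wins 19–8.
No candidate beats all others: Apollo beats Iris beats Ember beats Apollo, a majority cycle.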